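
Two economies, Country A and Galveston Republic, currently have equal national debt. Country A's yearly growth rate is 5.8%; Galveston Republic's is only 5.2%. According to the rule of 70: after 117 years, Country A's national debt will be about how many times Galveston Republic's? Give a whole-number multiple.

Country A pulls ahead at 0.6 pp per year, so the ratio doubles every 70/0.6 ≈ 116.67 years.
In 117 years that's 1.00 doublings: 2^1.00 ≈ 2.

≈ 2 times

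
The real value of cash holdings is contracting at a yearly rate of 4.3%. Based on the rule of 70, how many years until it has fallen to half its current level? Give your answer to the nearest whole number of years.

Falling at 4.3%, it halves about every 70/4.3 = 16.28 years.

roughly 16 years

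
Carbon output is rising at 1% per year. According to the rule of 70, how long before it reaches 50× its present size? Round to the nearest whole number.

One doubling takes 70/1 = 70.00 years.
50× is log₂ 50 ≈ 5.64 doublings, so ≈ 5.64 × 70.00 = 395 years.

approximately 395 years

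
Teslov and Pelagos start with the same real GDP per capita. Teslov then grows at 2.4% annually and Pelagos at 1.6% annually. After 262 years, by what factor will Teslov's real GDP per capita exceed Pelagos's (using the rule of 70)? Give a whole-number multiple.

Only the 0.8-point difference matters.
70/0.8 ≈ 87.50 years per doubling of the ratio; 262 years gives 2.99 doublings, so ≈ 8×.

around 8 times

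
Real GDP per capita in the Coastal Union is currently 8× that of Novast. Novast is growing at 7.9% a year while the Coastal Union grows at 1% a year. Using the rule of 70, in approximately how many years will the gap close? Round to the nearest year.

The growth-rate gap is 7.9% − 1% = 6.9 percentage points.
So the ratio between them halves every 70/6.9 ≈ 10.14 years.
An 8× gap closes after 3 halvings: 3 × 10.14 ≈ 30 years.

around 30 years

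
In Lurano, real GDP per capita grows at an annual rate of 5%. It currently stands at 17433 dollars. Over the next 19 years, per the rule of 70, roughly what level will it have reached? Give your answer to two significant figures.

It doubles every 70/5 ≈ 14.00 years, so 19 years is 1.36 doublings.
2^1.36 ≈ 2.57; 17433 × 2.57 ≈ 45000 dollars.

45000 dollars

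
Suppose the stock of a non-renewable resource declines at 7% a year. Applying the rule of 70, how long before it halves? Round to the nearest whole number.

Halving time ≈ 70 / 7 = 10.00 → 10 years.

10 years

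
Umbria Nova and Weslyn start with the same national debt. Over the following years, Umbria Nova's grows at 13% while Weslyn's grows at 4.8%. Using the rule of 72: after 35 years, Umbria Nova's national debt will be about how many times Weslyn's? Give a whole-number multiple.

approximately 16 times

Rate gap = 13% − 4.8% = 8.2 points.
The ratio doubles every 72/8.2 ≈ 8.78 years.
35/8.78 ≈ 3.99 doublings → ratio ≈ 2^3.99 ≈ 16.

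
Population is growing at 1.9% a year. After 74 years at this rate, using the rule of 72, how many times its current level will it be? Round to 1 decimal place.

3.9 times

Doubles every ≈ 37.89 years (72/1.9).
74 years is 1.95 doublings; 2^1.95 ≈ 3.9×.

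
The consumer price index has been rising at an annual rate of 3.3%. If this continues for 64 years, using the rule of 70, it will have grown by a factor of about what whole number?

Doubling time ≈ 70/3.3 = 21.21 years.
64/21.21 ≈ 3 doublings, so about 2^3 = 8×.

≈ 8 times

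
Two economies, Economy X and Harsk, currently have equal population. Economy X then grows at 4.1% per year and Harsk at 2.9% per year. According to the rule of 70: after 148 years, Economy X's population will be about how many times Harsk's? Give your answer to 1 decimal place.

Economy X pulls ahead at 1.2 pp per year, so the ratio doubles every 70/1.2 ≈ 58.33 years.
In 148 years that's 2.54 doublings: 2^2.54 ≈ 5.8.

5.8 times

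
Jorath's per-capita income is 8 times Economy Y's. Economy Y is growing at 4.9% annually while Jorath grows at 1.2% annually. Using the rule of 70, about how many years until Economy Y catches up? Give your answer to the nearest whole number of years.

57 years

The growth-rate gap is 4.9% − 1.2% = 3.7 percentage points.
So the ratio between them halves every 70/3.7 ≈ 18.92 years.
An 8 times gap closes after 3 halvings: 3 × 18.92 ≈ 57 years.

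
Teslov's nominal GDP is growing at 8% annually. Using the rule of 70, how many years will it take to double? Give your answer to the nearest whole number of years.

Doubling time ≈ 70 / 8 = 8.75 years.

9 years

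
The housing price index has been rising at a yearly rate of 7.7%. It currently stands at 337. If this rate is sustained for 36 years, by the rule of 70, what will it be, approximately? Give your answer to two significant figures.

It doubles every 70/7.7 ≈ 9.09 years, so 36 years is 3.96 doublings.
2^3.96 ≈ 15.56; 337 × 15.56 ≈ 5200.

roughly 5200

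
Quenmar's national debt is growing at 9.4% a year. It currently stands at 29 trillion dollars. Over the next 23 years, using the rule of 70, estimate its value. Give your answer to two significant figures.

Doubling time ≈ 70/9.4 = 7.45 years.
23 years is 23/7.45 ≈ 3.09 doublings, a factor of 2^3.09 ≈ 8.51.
29 × 8.51 ≈ 250 trillion dollars.

roughly 250 trillion dollars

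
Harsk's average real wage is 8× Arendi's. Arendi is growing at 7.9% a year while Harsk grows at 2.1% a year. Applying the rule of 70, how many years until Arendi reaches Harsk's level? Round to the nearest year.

roughly 36 years

The growth-rate gap is 7.9% − 2.1% = 5.8 percentage points.
So the ratio between them halves every 70/5.8 ≈ 12.07 years.
An 8× gap closes after 3 halvings: 3 × 12.07 ≈ 36 years.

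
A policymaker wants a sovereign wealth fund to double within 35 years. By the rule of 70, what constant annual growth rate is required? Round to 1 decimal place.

70 / 35 ≈ 2.00, so about 2.0% annually.

2.0%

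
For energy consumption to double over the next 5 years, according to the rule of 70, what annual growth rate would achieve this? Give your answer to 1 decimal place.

70 / 5 ≈ 14.00, so about 14.0% annually.

around 14.0%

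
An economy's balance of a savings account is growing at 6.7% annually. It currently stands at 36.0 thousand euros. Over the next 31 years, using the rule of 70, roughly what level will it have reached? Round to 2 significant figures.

≈ 280 thousand euros

Doubling time ≈ 70/6.7 = 10.45 years.
31 years is 31/10.45 ≈ 2.97 doublings, a factor of 2^2.97 ≈ 7.84.
36.0 × 7.84 ≈ 280 thousand euros.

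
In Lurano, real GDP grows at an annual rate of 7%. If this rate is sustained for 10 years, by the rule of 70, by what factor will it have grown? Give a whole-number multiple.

approximately 2 times

Doubling time ≈ 70/7 = 10.00 years.
10/10.00 ≈ 1 doubling, so about 2^1 = 2×.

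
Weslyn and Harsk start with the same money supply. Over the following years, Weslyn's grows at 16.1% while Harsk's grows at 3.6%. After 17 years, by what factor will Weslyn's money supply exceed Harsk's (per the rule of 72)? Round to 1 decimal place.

7.7 times

Weslyn pulls ahead at 12.5 pp per year, so the ratio doubles every 72/12.5 ≈ 5.76 years.
In 17 years that's 2.95 doublings: 2^2.95 ≈ 7.7.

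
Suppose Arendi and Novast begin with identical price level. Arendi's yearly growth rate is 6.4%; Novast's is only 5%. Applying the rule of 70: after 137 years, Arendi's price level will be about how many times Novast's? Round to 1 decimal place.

roughly 6.7 times

Rate gap = 6.4% − 5% = 1.4 points.
The ratio doubles every 70/1.4 ≈ 50.00 years.
137/50.00 ≈ 2.74 doublings → ratio ≈ 2^2.74 ≈ 6.7.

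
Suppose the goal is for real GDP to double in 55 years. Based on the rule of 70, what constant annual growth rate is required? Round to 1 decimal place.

70 / 55 ≈ 1.27, so about 1.3% a year.

approximately 1.3% a year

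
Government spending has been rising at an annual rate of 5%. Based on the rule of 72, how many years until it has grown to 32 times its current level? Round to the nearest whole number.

At 5% it doubles every 72/5 ≈ 14.40 years.
Getting to 32× needs 5 doublings: 5 × 14.40 ≈ 72 years.

≈ 72 years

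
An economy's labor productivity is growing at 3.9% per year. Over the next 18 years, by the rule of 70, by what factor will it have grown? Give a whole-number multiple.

2 times

At 3.9% one doubling takes ≈ 17.95 years; 18 years is 1 of them, so ×2.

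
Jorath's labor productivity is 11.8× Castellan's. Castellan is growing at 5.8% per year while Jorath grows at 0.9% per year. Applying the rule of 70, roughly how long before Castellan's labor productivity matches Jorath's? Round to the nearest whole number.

approximately 51 years

What matters is the difference: 4.9 pp.
Rule of 70 on the gap: the ratio halves every 70/4.9 ≈ 14.29 years.
An 11.8× gap takes log₂(11.8) ≈ 3.56 halvings to close: 3.56 × 14.29 ≈ 51 years.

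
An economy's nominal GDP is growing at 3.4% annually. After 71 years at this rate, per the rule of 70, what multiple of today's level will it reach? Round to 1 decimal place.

Doubles every ≈ 20.59 years (70/3.4).
71 years is 3.45 doublings; 2^3.45 ≈ 10.9×.

about 10.9 times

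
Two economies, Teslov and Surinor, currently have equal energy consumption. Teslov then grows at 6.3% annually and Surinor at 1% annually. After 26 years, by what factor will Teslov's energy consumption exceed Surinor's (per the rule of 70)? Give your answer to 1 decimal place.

Teslov pulls ahead at 5.3 pp per year, so the ratio doubles every 70/5.3 ≈ 13.21 years.
In 26 years that's 1.97 doublings: 2^1.97 ≈ 3.9.

3.9 times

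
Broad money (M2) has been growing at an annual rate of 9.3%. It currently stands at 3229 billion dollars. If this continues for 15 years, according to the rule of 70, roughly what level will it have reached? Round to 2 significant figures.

It doubles every 70/9.3 ≈ 7.53 years, so 15 years is 1.99 doublings.
2^1.99 ≈ 3.97; 3229 × 3.97 ≈ 13000 billion dollars.

≈ 13000 billion dollars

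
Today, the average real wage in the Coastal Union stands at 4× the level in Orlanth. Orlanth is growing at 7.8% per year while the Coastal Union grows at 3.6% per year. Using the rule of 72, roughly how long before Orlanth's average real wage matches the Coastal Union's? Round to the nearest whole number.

roughly 34 years

What matters is the difference: 4.2 pp.
Rule of 72 on the gap: the ratio halves every 72/4.2 ≈ 17.14 years.
A 4× gap closes after 2 halvings: 2 × 17.14 ≈ 34 years.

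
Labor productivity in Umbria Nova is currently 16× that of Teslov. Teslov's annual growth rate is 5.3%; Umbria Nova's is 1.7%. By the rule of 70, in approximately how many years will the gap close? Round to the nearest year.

78 years

What matters is the difference: 3.6 pp.
Rule of 70 on the gap: the ratio halves every 70/3.6 ≈ 19.44 years.
A 16× gap closes after 4 halvings: 4 × 19.44 ≈ 78 years.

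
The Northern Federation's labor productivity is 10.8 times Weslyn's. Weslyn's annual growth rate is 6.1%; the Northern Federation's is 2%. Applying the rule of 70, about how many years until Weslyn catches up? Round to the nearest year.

Weslyn gains on the Northern Federation at 6.1% − 2% = 4.1 points a year.
At that relative rate the gap halves every 70/4.1 ≈ 17.07 years.
A 10.8 times gap takes log₂(10.8) ≈ 3.43 halvings to close: 3.43 × 17.07 ≈ 59 years.

≈ 59 years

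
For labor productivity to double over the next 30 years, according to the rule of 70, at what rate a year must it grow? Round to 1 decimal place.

70 / 30 ≈ 2.33, so about 2.3% a year.

≈ 2.3% a year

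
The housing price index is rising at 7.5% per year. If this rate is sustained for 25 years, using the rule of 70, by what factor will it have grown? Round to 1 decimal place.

about 6.4 times

Doubling time ≈ 70/7.5 = 9.33 years.
25 years / 9.33 ≈ 2.68 doublings → factor 2^2.68 ≈ 6.4.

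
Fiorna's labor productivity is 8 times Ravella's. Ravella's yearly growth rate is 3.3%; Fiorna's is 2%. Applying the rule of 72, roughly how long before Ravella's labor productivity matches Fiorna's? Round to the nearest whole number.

about 166 years

What matters is the difference: 1.3 pp.
Rule of 72 on the gap: the ratio halves every 72/1.3 ≈ 55.38 years.
An 8 times gap closes after 3 halvings: 3 × 55.38 ≈ 166 years.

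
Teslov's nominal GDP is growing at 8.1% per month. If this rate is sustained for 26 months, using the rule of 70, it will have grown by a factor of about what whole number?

70/8.1 ≈ 8.64 months per doubling.
26 months fits 3 doublings: 2^3 = 8.

around 8 times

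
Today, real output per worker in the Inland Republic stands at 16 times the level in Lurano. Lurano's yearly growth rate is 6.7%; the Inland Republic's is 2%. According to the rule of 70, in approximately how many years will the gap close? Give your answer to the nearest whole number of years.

Lurano gains on the Inland Republic at 6.7% − 2% = 4.7 points a year.
At that relative rate the gap halves every 70/4.7 ≈ 14.89 years.
A 16 times gap closes after 4 halvings: 4 × 14.89 ≈ 60 years.

around 60 years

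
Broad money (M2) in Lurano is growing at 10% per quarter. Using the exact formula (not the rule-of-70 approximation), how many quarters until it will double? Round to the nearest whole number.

t = ln(2) / ln(1 + 0.1) = 0.6931 / 0.095310 ≈ 7.27.
≈ 7 quarters.

7 quarters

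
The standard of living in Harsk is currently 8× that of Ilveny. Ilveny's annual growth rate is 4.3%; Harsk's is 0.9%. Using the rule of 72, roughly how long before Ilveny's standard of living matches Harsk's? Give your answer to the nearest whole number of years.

about 64 years

Ilveny gains on Harsk at 4.3% − 0.9% = 3.4 points a year.
At that relative rate the gap halves every 72/3.4 ≈ 21.18 years.
An 8× gap closes after 3 halvings: 3 × 21.18 ≈ 64 years.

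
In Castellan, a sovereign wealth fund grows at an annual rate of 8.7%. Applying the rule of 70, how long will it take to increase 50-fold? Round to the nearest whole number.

One doubling takes 70/8.7 = 8.05 years.
Reaching 50× takes log₂(50) ≈ 5.64 doublings.
5.64 × 8.05 ≈ 45 years.

45 years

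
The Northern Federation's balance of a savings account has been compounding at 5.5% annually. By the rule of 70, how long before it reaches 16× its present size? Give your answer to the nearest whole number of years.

Doubling time ≈ 70/5.5 = 12.73 years.
16× is 4 doublings, so 4 × 12.73 ≈ 51 years.

51 years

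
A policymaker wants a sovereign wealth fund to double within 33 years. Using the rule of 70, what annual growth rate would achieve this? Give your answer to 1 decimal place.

70 / 33 ≈ 2.12, so about 2.1% annually.

approximately 2.1% annually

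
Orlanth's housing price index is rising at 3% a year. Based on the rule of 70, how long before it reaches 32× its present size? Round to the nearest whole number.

approximately 117 years

Doubling time ≈ 70/3 = 23.33 years.
32× is 5 doublings, so 5 × 23.33 ≈ 117 years.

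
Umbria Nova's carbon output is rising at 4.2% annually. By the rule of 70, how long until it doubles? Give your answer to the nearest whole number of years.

Doubling time ≈ 70 / 4.2 = 16.67 years.

17 years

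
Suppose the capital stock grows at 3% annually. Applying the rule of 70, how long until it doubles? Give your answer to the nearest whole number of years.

around 23 years

Doubling time ≈ 70 / 3 = 23.33 years.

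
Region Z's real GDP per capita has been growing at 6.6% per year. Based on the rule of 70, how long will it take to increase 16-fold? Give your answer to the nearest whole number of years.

At 6.6% it doubles every 70/6.6 ≈ 10.61 years.
16× is 4 doublings, so 4 × 10.61 ≈ 42 years.

roughly 42 years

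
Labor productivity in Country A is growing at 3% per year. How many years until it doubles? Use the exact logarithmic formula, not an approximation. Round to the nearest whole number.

23 years

t = ln(2) / ln(1 + 0.03) = 0.6931 / 0.029559 ≈ 23.45.
≈ 23 years.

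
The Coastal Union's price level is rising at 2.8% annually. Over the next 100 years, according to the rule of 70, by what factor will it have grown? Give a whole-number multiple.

≈ 16 times

70/2.8 ≈ 25.00 years per doubling.
100 years fits 4 doublings: 2^4 = 16.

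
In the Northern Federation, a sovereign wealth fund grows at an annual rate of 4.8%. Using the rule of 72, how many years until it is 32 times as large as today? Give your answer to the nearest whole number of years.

Doubling time ≈ 72/4.8 = 15.00 years.
Getting to 32× needs 5 doublings: 5 × 15.00 ≈ 75 years.

75 years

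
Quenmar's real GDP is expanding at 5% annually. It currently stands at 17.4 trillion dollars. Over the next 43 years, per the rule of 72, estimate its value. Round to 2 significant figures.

It doubles every 72/5 ≈ 14.40 years, so 43 years is 2.99 doublings.
2^2.99 ≈ 7.94; 17.4 × 7.94 ≈ 140 trillion dollars.

roughly 140 trillion dollars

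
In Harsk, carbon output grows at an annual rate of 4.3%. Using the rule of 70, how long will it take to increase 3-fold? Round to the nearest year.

Doubling time ≈ 70/4.3 = 16.28 years.
Reaching 3× takes log₂(3) ≈ 1.58 doublings.
1.58 × 16.28 ≈ 26 years.

26 years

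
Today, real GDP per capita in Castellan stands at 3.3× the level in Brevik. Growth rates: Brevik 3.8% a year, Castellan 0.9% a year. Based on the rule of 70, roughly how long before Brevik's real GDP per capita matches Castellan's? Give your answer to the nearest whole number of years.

42 years

The growth-rate gap is 3.8% − 0.9% = 2.9 percentage points.
So the ratio between them halves every 70/2.9 ≈ 24.14 years.
A 3.3× gap takes log₂(3.3) ≈ 1.72 halvings to close: 1.72 × 24.14 ≈ 42 years.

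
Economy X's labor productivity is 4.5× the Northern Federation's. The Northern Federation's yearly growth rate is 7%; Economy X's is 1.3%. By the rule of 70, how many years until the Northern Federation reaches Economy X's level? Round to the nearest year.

approximately 27 years

The growth-rate gap is 7% − 1.3% = 5.7 percentage points.
So the ratio between them halves every 70/5.7 ≈ 12.28 years.
A 4.5× gap takes log₂(4.5) ≈ 2.17 halvings to close: 2.17 × 12.28 ≈ 27 years.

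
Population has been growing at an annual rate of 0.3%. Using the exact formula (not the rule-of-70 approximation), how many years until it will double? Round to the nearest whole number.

231 years

t = ln(2) / ln(1 + 0.003) = 0.6931 / 0.002996 ≈ 231.34.
≈ 231 years.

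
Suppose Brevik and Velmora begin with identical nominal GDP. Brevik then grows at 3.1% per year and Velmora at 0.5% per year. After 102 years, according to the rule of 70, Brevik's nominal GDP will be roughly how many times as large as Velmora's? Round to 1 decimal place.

Only the 2.6-point difference matters.
70/2.6 ≈ 26.92 years per doubling of the ratio; 102 years gives 3.79 doublings, so ≈ 13.8×.

about 13.8 times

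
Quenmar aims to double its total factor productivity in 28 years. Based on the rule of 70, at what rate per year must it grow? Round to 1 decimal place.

70 / 28 ≈ 2.50, so about 2.5% per year.

about 2.5%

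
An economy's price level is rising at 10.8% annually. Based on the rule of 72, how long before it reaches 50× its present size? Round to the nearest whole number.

around 38 years

One doubling takes 72/10.8 = 6.67 years.
Reaching 50× takes log₂(50) ≈ 5.64 doublings.
5.64 × 6.67 ≈ 38 years.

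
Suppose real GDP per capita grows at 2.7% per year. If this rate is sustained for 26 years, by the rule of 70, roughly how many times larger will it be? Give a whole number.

roughly 2 times

Doubling time ≈ 70/2.7 = 25.93 years.
26/25.93 ≈ 1 doubling, so about 2^1 = 2×.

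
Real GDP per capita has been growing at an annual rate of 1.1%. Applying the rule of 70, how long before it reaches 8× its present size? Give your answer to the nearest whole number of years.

At 1.1% it doubles every 70/1.1 ≈ 63.64 years.
8× is 3 doublings, so 3 × 63.64 ≈ 191 years.

roughly 191 years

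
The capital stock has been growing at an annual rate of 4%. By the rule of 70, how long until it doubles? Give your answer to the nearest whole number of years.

≈ 18 years

At 4%, doubling takes about 70/4 = 17.50 years.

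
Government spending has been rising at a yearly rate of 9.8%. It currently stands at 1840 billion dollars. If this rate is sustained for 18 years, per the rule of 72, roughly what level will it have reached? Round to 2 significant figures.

It doubles every 72/9.8 ≈ 7.35 years, so 18 years is 2.45 doublings.
2^2.45 ≈ 5.46; 1840 × 5.46 ≈ 10000 billion dollars.

about 10000 billion dollars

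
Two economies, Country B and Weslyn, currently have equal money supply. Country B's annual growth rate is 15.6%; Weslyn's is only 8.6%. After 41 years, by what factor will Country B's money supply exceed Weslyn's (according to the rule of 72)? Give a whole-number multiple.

Country B pulls ahead at 7 pp per year, so the ratio doubles every 72/7 ≈ 10.29 years.
In 41 years that's 3.98 doublings: 2^3.98 ≈ 16.

16 times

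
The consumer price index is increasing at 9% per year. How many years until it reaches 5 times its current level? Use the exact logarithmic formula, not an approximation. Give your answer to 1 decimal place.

t = ln(5) / ln(1 + 0.09) = 1.6094 / 0.086178 ≈ 18.68.

18.7 years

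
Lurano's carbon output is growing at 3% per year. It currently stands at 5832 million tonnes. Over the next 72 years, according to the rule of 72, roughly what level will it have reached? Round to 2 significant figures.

It doubles every 72/3 ≈ 24.00 years, so 72 years is 3.00 doublings.
2^3.00 ≈ 8.00; 5832 × 8.00 ≈ 47000 million tonnes.

about 47000 million tonnes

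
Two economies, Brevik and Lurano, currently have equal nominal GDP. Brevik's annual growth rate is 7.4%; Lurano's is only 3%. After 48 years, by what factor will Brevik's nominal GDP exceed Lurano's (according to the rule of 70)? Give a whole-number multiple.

about 8 times

Only the 4.4-point difference matters.
70/4.4 ≈ 15.91 years per doubling of the ratio; 48 years gives 3.02 doublings, so ≈ 8×.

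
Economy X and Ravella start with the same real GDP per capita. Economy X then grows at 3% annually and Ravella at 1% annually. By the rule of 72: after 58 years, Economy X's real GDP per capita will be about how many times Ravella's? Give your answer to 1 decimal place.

about 3.1 times

Rate gap = 3% − 1% = 2 points.
The ratio doubles every 72/2 ≈ 36.00 years.
58/36.00 ≈ 1.61 doublings → ratio ≈ 2^1.61 ≈ 3.1.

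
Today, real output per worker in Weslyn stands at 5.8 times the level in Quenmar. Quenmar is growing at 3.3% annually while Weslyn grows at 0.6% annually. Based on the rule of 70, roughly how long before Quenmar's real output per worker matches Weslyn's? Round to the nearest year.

Quenmar gains on Weslyn at 3.3% − 0.6% = 2.7 points a year.
At that relative rate the gap halves every 70/2.7 ≈ 25.93 years.
A 5.8 times gap takes log₂(5.8) ≈ 2.54 halvings to close: 2.54 × 25.93 ≈ 66 years.

approximately 66 years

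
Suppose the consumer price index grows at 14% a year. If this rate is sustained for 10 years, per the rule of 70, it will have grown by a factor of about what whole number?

At 14% one doubling takes ≈ 5.00 years; 10 years is 2 of them, so ×4.

about 4 times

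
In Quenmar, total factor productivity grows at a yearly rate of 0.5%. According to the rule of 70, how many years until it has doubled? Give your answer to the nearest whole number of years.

around 140 years

Doubling time ≈ 70 / 0.5 = 140.00 years.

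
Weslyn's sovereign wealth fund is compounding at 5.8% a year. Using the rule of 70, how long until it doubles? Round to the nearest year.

12 years

At 5.8%, doubling takes about 70/5.8 = 12.07 years.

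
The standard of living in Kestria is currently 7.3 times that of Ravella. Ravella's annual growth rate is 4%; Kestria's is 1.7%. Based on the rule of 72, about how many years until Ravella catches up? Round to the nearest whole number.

around 90 years

What matters is the difference: 2.3 pp.
Rule of 72 on the gap: the ratio halves every 72/2.3 ≈ 31.30 years.
A 7.3 times gap takes log₂(7.3) ≈ 2.87 halvings to close: 2.87 × 31.30 ≈ 90 years.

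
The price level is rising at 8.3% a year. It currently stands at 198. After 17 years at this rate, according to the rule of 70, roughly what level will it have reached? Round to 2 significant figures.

It doubles every 70/8.3 ≈ 8.43 years, so 17 years is 2.02 doublings.
2^2.02 ≈ 4.06; 198 × 4.06 ≈ 800.

about 800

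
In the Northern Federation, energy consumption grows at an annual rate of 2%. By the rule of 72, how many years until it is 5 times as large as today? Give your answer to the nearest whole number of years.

One doubling takes 72/2 = 36.00 years.
5× is log₂ 5 ≈ 2.32 doublings, so ≈ 2.32 × 36.00 = 84 years.

about 84 years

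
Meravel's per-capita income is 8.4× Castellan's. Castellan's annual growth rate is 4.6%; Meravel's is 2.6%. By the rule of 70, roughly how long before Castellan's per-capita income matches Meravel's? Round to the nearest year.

What matters is the difference: 2 pp.
Rule of 70 on the gap: the ratio halves every 70/2 ≈ 35.00 years.
An 8.4× gap takes log₂(8.4) ≈ 3.07 halvings to close: 3.07 × 35.00 ≈ 107 years.

around 107 years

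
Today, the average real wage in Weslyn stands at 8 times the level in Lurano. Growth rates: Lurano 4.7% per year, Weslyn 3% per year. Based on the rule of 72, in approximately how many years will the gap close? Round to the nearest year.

Lurano gains on Weslyn at 4.7% − 3% = 1.7 points a year.
At that relative rate the gap halves every 72/1.7 ≈ 42.35 years.
An 8 times gap closes after 3 halvings: 3 × 42.35 ≈ 127 years.

about 127 years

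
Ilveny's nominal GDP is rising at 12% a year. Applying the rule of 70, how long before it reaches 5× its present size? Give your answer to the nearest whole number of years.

around 14 years

Doubling time ≈ 70/12 = 5.83 years.
5× is log₂ 5 ≈ 2.32 doublings, so ≈ 2.32 × 5.83 = 14 years.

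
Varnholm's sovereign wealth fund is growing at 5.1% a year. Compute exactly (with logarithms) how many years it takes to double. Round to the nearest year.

14 years

t = ln(2) / ln(1 + 0.051) = 0.6931 / 0.049742 ≈ 13.93.
≈ 14 years.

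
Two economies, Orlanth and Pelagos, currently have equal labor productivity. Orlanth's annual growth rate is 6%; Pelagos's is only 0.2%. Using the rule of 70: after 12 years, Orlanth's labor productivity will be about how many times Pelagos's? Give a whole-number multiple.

around 2 times

Rate gap = 6% − 0.2% = 5.8 points.
The ratio doubles every 70/5.8 ≈ 12.07 years.
12/12.07 ≈ 0.99 doublings → ratio ≈ 2^0.99 ≈ 2.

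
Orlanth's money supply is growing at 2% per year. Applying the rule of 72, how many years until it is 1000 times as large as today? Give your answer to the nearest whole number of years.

approximately 359 years

Doubling time ≈ 72/2 = 36.00 years.
Reaching 1000× takes log₂(1000) ≈ 9.97 doublings.
9.97 × 36.00 ≈ 359 years.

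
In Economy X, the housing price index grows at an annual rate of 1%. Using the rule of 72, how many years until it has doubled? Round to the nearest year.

around 72 years

At 1%, doubling takes about 72/1 = 72.00 years.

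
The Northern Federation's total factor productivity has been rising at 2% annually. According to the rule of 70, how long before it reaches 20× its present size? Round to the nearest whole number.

≈ 151 years

At 2% it doubles every 70/2 ≈ 35.00 years.
20× is log₂ 20 ≈ 4.32 doublings, so ≈ 4.32 × 35.00 = 151 years.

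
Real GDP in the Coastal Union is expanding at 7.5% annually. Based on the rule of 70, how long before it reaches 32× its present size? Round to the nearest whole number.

about 47 years

Doubling time ≈ 70/7.5 = 9.33 years.
Getting to 32× needs 5 doublings: 5 × 9.33 ≈ 47 years.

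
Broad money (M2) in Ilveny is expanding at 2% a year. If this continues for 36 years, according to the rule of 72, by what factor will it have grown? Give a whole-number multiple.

72/2 ≈ 36.00 years per doubling.
36 years fits 1 doubling: 2^1 = 2.

approximately 2 times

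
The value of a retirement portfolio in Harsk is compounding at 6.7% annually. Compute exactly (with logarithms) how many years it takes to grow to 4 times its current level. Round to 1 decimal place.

t = ln(4) / ln(1 + 0.067) = 1.3863 / 0.064851 ≈ 21.38.

21.4 years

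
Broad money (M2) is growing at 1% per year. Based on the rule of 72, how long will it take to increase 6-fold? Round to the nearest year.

One doubling takes 72/1 = 72.00 years.
Reaching 6× takes log₂(6) ≈ 2.58 doublings.
2.58 × 72.00 ≈ 186 years.

about 186 years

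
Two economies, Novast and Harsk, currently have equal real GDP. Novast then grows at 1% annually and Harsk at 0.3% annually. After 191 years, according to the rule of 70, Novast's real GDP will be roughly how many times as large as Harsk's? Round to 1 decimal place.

Novast pulls ahead at 0.7 pp per year, so the ratio doubles every 70/0.7 ≈ 100.00 years.
In 191 years that's 1.91 doublings: 2^1.91 ≈ 3.8.

≈ 3.8 times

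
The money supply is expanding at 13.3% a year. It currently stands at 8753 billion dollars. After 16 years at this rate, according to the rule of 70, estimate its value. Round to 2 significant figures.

≈ 72000 billion dollars

Doubling time ≈ 70/13.3 = 5.26 years.
16 years is 16/5.26 ≈ 3.04 doublings, a factor of 2^3.04 ≈ 8.22.
8753 × 8.22 ≈ 72000 billion dollars.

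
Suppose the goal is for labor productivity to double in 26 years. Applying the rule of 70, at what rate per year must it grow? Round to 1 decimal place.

70 / 26 ≈ 2.69, so about 2.7% per year.

≈ 2.7% per year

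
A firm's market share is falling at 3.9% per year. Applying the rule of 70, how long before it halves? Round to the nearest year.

18 years

Falling at 3.9%, it halves about every 70/3.9 = 17.95 years.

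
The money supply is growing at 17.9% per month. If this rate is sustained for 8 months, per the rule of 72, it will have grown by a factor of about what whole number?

≈ 4 times

At 17.9% one doubling takes ≈ 4.02 months; 8 months is 2 of them, so ×4.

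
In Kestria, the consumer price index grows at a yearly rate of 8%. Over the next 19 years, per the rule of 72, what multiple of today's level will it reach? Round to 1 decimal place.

Doubles every ≈ 9.00 years (72/8).
19 years is 2.11 doublings; 2^2.11 ≈ 4.3×.

around 4.3 times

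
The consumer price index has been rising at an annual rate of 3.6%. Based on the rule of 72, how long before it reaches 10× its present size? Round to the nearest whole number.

66 years

One doubling takes 72/3.6 = 20.00 years.
10× is log₂ 10 ≈ 3.32 doublings, so ≈ 3.32 × 20.00 = 66 years.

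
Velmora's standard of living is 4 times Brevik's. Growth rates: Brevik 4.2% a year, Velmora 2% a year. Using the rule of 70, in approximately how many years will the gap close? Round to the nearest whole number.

What matters is the difference: 2.2 pp.
Rule of 70 on the gap: the ratio halves every 70/2.2 ≈ 31.82 years.
A 4 times gap closes after 2 halvings: 2 × 31.82 ≈ 64 years.

64 years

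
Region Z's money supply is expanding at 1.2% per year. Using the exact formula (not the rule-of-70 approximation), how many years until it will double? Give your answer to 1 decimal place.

t = ln(2) / ln(1 + 0.012) = 0.6931 / 0.011929 ≈ 58.10.

58.1 years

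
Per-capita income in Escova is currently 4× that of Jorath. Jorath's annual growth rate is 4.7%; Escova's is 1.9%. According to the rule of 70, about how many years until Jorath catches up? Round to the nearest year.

approximately 50 years

What matters is the difference: 2.8 pp.
Rule of 70 on the gap: the ratio halves every 70/2.8 ≈ 25.00 years.
A 4× gap closes after 2 halvings: 2 × 25.00 ≈ 50 years.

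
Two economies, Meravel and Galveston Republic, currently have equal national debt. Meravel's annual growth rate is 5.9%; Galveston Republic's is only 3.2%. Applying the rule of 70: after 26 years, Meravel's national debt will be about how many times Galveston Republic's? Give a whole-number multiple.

Meravel pulls ahead at 2.7 pp per year, so the ratio doubles every 70/2.7 ≈ 25.93 years.
In 26 years that's 1.00 doublings: 2^1.00 ≈ 2.

2 times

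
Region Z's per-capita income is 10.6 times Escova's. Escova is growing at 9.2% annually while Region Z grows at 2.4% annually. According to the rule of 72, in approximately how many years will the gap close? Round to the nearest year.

36 years

Escova gains on Region Z at 9.2% − 2.4% = 6.8 points a year.
At that relative rate the gap halves every 72/6.8 ≈ 10.59 years.
A 10.6 times gap takes log₂(10.6) ≈ 3.41 halvings to close: 3.41 × 10.59 ≈ 36 years.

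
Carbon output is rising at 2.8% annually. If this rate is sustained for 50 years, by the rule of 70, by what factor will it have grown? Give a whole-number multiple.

≈ 4 times

At 2.8% one doubling takes ≈ 25.00 years; 50 years is 2 of them, so ×4.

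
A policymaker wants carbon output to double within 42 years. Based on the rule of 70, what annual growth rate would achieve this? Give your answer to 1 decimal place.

approximately 1.7%

70 / 42 ≈ 1.67, so about 1.7% annually.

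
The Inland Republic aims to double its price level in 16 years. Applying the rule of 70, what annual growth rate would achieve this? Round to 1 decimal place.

70 / 16 ≈ 4.38, so about 4.4% annually.

roughly 4.4%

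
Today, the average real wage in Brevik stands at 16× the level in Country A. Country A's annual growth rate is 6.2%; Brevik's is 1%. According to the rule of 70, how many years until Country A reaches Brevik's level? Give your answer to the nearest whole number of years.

Country A gains on Brevik at 6.2% − 1% = 5.2 points a year.
At that relative rate the gap halves every 70/5.2 ≈ 13.46 years.
A 16× gap closes after 4 halvings: 4 × 13.46 ≈ 54 years.

roughly 54 years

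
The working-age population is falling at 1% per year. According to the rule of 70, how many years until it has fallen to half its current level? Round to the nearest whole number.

roughly 70 years

Halving time ≈ 70 / 1 = 70.00 → 70 years.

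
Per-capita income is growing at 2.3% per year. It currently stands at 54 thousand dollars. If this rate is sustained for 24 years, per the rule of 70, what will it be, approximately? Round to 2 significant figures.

around 93 thousand dollars

Doubling time ≈ 70/2.3 = 30.43 years.
24 years is 24/30.43 ≈ 0.79 doublings, a factor of 2^0.79 ≈ 1.73.
54 × 1.73 ≈ 93 thousand dollars.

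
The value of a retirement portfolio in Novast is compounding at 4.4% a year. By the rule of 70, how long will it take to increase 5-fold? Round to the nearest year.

At 4.4% it doubles every 70/4.4 ≈ 15.91 years.
Reaching 5× takes log₂(5) ≈ 2.32 doublings.
2.32 × 15.91 ≈ 37 years.

around 37 years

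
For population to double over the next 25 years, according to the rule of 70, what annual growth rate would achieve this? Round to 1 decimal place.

70 / 25 ≈ 2.80, so about 2.8% annually.

roughly 2.8%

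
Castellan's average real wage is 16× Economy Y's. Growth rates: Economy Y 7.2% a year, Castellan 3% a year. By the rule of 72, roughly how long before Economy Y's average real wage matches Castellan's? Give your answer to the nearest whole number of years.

approximately 69 years

The growth-rate gap is 7.2% − 3% = 4.2 percentage points.
So the ratio between them halves every 72/4.2 ≈ 17.14 years.
A 16× gap closes after 4 halvings: 4 × 17.14 ≈ 69 years.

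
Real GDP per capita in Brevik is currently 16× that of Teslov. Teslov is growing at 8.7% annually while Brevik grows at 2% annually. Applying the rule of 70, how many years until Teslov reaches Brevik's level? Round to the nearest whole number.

The growth-rate gap is 8.7% − 2% = 6.7 percentage points.
So the ratio between them halves every 70/6.7 ≈ 10.45 years.
A 16× gap closes after 4 halvings: 4 × 10.45 ≈ 42 years.

around 42 years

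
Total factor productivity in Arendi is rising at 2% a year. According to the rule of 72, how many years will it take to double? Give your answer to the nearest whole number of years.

about 36 years

At 2%, doubling takes about 72/2 = 36.00 years.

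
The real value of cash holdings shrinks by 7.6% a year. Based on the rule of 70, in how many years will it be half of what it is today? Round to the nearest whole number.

Halving time ≈ 70 / 7.6 = 9.21 → 9 years.

approximately 9 years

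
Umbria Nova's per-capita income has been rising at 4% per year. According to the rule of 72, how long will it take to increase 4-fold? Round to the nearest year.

Doubling time ≈ 72/4 = 18.00 years.
4× is 2 doublings, so 2 × 18.00 ≈ 36 years.

36 years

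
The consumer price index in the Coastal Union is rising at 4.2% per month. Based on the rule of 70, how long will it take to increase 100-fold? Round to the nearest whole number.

around 111 months

Doubling time ≈ 70/4.2 = 16.67 months.
100× is log₂ 100 ≈ 6.64 doublings, so ≈ 6.64 × 16.67 = 111 months.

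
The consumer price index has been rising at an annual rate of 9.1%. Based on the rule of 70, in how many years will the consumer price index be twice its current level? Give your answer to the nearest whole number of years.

approximately 8 years

70/9.1 ≈ 7.69, so it doubles roughly every 8 years.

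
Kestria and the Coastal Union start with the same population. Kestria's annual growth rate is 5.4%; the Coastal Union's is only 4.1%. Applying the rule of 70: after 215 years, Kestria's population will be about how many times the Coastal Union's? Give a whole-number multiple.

≈ 16 times

Rate gap = 5.4% − 4.1% = 1.3 points.
The ratio doubles every 70/1.3 ≈ 53.85 years.
215/53.85 ≈ 3.99 doublings → ratio ≈ 2^3.99 ≈ 16.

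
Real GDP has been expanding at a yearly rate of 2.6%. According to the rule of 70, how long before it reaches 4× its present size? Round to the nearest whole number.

roughly 54 years

One doubling takes 70/2.6 = 26.92 years.
Getting to 4× needs 2 doublings: 2 × 26.92 ≈ 54 years.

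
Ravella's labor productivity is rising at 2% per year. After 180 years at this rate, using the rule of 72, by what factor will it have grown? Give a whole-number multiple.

72/2 ≈ 36.00 years per doubling.
180 years fits 5 doublings: 2^5 = 32.

≈ 32 times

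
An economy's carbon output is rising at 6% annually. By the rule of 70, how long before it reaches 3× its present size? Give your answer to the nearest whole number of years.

At 6% it doubles every 70/6 ≈ 11.67 years.
Reaching 3× takes log₂(3) ≈ 1.58 doublings.
1.58 × 11.67 ≈ 18 years.

about 18 years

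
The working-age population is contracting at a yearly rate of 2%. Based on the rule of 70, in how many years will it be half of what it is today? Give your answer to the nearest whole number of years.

roughly 35 years

Falling at 2%, it halves about every 70/2 = 35.00 years.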